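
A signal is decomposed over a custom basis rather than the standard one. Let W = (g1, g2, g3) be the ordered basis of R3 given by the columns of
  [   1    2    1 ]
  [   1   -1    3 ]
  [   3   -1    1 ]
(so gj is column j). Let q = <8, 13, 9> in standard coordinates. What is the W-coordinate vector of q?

<2, 1, 4>

Write q = c_1 g1 + ... + c_3 g3 and solve for the c_i.
Gaussian elimination on [M | q] yields c = (2, 1, 4).
Check: 2g1 + g2 + 4g3 = <8, 13, 9>.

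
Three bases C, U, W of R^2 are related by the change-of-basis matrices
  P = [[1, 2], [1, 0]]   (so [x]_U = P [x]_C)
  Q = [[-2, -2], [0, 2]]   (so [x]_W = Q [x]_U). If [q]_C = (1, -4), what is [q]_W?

Composing the changes, [q]_W = Q P [q]_C.
Q P = [[-4, -4], [2, 0]]; applying this to (1, -4) gives (12, 2).

(12, 2)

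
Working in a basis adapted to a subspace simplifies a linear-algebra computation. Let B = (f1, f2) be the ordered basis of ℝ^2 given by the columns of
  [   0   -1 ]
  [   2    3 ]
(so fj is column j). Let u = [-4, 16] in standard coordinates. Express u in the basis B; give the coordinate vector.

[2, 4]

[u]_B is the unique c with M c = u, where M has columns f1, f2.
System: 0c_1 - c_2 = -4, 2c_1 + 3c_2 = 16; solving gives c_1 = 2, c_2 = 4.
Check: 2f1 + 4f2 = [-4, 16].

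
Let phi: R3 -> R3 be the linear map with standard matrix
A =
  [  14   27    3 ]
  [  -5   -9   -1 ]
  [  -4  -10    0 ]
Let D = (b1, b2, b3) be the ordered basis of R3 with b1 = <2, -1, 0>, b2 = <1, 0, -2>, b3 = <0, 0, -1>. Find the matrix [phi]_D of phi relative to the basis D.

The j-th column of [phi]_D is [phi(bj)]_D.
phi(b1) = A b1 = <1, -1, 2> = b1 - b2 + 0·b3, so column 1 is <1, -1, 0>.
Repeating for b2, b3 and assembling the columns gives [[1, 3, -1], [-1, 2, -1], [0, 0, 2]].

[[1, 3, -1], [-1, 2, -1], [0, 0, 2]]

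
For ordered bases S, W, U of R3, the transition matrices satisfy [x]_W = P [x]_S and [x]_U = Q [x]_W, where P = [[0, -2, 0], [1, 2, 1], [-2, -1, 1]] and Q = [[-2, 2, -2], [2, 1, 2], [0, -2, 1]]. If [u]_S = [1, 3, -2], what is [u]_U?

[36, -21, -17]

First [u]_W = P [u]_S = [-6, 5, -7].
Then [u]_U = Q [u]_W = [36, -21, -17].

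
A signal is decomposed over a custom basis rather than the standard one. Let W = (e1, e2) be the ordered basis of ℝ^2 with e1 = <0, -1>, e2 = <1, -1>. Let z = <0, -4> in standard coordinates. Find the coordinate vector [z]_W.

<4, 0>

[z]_W is the unique c with M c = z, where M has columns e1, e2.
System: 0c_1 + c_2 = 0, -c_1 - c_2 = -4; solving gives c_1 = 4, c_2 = 0.
Check: 4e1 + 0·e2 = <0, -4>.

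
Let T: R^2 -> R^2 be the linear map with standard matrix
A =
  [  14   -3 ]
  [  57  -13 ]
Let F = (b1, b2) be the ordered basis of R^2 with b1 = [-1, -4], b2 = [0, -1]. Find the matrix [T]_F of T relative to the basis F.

[[2, -3], [-3, -1]]

With P the matrix whose columns are b1, b2, [T]_F = P^(-1) A P.
Column by column: T(b1) = A b1 = [-2, -5]; its F-coordinates [2, -3] give column 1.
Continuing for each basis vector yields [T]_F = [[2, -3], [-3, -1]].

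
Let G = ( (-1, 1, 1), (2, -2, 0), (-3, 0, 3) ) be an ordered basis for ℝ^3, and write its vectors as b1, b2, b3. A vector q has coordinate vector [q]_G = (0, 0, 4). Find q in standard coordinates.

(-12, 0, 12)

The coordinates say q = 0·b1 + 0·b2 + 4b3; adding the scaled basis vectors gives (-12, 0, 12).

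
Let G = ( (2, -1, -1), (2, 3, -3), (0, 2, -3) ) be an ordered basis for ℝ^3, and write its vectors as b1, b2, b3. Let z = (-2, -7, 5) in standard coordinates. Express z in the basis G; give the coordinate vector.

(1, -2, 0)

Write z = c_1 b1 + ... + c_3 b3 and solve for the c_i.
Row-reducing the augmented matrix [M | z] gives c = (1, -2, 0).
Check: b1 - 2b2 + 0·b3 = (-2, -7, 5).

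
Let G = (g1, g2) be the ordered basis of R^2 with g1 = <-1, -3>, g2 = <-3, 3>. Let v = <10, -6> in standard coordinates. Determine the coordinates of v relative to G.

<-1, -3>

Write v = c_1 g1 + c_2 g2 and solve for the c_i.
System: -c_1 - 3c_2 = 10, -3c_1 + 3c_2 = -6; solving gives c_1 = -1, c_2 = -3.
Check: -g1 - 3g2 = <10, -6>.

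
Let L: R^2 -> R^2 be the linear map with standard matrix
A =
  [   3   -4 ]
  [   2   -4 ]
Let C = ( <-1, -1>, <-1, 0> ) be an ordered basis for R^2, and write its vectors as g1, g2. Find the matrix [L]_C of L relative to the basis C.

[[-2, 2], [1, 1]]

The j-th column of [L]_C is [L(gj)]_C.
L(g1) = A g1 = <1, 2> = -2g1 + g2, so column 1 is <-2, 1>.
Repeating for g2 and assembling the columns gives [[-2, 2], [1, 1]].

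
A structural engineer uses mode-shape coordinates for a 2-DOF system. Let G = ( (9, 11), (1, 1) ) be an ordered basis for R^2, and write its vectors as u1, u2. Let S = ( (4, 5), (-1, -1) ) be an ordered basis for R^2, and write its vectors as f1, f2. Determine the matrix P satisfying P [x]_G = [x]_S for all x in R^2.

[[2, 0], [-1, -1]]

Take x = uj: its G-coordinates are the j-th standard unit vector, so P e_j — column j of P — equals [uj]_S.
u1 = 2f1 - f2, giving column 1 = (2, -1); repeating for each j gives P = [[2, 0], [-1, -1]].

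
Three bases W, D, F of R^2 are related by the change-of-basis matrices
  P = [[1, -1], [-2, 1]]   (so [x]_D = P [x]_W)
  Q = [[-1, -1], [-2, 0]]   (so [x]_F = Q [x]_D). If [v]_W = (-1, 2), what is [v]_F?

(-1, 6)

Composing the changes, [v]_F = Q P [v]_W.
Q P = [[1, 0], [-2, 2]]; applying this to (-1, 2) gives (-1, 6).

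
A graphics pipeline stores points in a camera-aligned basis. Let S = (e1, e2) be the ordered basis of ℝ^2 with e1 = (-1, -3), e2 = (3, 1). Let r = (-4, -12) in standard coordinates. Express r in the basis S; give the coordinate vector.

(4, 0)

[r]_S is the unique c with M c = r, where M has columns e1, e2.
System: -c_1 + 3c_2 = -4, -3c_1 + c_2 = -12; solving gives c_1 = 4, c_2 = 0.
Check: 4e1 + 0·e2 = (-4, -12).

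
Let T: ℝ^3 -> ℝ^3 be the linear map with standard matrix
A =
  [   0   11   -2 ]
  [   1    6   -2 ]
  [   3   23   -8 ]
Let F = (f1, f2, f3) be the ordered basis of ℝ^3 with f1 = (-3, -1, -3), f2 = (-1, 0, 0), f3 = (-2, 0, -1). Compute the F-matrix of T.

[[3, 1, 0], [-2, -3, 2], [-1, 0, -2]]

Let P have columns f1, ..., f3. Then [T]_F = P^(-1) A P.
Here det P = 1, so P^(-1) is integer; computing A P first and then P^(-1)(A P) gives [[3, 1, 0], [-2, -3, 2], [-1, 0, -2]].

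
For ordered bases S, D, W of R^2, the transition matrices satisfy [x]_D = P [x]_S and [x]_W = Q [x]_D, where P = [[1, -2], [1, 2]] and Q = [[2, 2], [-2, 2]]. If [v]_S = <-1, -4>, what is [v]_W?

Composing the changes, [v]_W = Q P [v]_S.
Q P = [[4, 0], [0, 8]]; applying this to <-1, -4> gives <-4, -32>.

<-4, -32>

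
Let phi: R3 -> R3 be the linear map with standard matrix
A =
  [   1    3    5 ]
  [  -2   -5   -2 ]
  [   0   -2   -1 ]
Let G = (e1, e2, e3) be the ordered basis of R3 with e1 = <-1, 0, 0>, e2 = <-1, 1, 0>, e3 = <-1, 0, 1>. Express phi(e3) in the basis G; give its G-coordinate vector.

<-3, 0, -1>

Column 3 of [phi]_G is the G-coordinate vector of phi(e3).
In standard coordinates phi(e3) = A e3 = <4, 0, -1>.
Converting to G: <4, 0, -1> = -3e1 + 0·e2 - e3, so the coordinate vector is <-3, 0, -1>.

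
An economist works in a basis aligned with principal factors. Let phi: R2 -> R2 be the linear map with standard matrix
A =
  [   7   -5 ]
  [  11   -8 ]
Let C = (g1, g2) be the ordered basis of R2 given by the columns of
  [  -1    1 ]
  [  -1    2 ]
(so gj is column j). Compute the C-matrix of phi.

The j-th column of [phi]_C is [phi(gj)]_C.
phi(g1) = A g1 = (-2, -3) = g1 - g2, so column 1 is (1, -1).
Repeating for g2 and assembling the columns gives [[1, 1], [-1, -2]].

[[1, 1], [-1, -2]]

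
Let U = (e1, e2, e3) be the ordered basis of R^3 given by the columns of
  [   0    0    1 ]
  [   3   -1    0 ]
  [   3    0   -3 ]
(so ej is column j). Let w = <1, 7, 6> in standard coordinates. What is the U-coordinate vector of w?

<3, 2, 1>

Write w = c_1 e1 + ... + c_3 e3 and solve for the c_i.
Solving this 3x3 system gives c = (3, 2, 1).
Check: 3e1 + 2e2 + e3 = <1, 7, 6>.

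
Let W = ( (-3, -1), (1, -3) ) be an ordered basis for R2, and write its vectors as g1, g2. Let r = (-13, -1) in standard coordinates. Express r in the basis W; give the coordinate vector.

[r]_W is the unique c with M c = r, where M has columns g1, g2.
System: -3c_1 + c_2 = -13, -c_1 - 3c_2 = -1; solving gives c_1 = 4, c_2 = -1.
Check: 4g1 - g2 = (-13, -1).

(4, -1)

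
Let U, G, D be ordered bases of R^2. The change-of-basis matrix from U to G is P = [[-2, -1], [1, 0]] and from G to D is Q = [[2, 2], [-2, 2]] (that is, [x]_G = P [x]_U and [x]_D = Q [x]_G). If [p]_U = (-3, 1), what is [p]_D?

(4, -16)

Composing the changes, [p]_D = Q P [p]_U.
Q P = [[-2, -2], [6, 2]]; applying this to (-3, 1) gives (4, -16).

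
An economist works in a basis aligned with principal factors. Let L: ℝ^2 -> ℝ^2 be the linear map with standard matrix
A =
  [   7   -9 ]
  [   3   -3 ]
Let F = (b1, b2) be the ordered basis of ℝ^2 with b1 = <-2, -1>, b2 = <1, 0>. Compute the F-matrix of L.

[[3, -3], [1, 1]]

Let P have columns b1, b2. Then [L]_F = P^(-1) A P.
Here det P = 1, so P^(-1) is integer; computing A P first and then P^(-1)(A P) gives [[3, -3], [1, 1]].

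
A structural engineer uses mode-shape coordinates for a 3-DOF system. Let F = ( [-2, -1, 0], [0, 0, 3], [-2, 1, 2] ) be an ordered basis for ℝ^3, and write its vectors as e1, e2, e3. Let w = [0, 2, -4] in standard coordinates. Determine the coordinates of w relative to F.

[-1, -2, 1]

Write w = c_1 e1 + ... + c_3 e3 and solve for the c_i.
Solving this 3x3 system gives c = (-1, -2, 1).
Check: -e1 - 2e2 + e3 = [0, 2, -4].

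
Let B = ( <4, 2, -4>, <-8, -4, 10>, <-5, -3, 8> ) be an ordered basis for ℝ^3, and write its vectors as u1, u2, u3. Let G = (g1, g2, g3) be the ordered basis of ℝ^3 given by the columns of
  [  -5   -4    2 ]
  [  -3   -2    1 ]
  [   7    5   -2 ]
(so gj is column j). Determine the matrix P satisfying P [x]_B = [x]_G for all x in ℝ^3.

[[0, 0, 1], [0, 2, 1], [2, 0, 2]]

Let M have columns uj and N have columns gj. Then for every x, N [x]_G = x = M [x]_B, so P = N^(-1) M.
Since det N = -1, N^(-1) has integer entries; multiplying gives P = [[0, 0, 1], [0, 2, 1], [2, 0, 2]].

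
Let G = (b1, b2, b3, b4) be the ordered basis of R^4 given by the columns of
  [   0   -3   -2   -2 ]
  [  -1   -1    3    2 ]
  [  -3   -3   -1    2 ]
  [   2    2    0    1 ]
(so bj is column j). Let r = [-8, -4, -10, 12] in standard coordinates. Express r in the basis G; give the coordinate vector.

[3, 2, -1, 2]

We seek scalars with c_1 b1 + ... + c_4 b4 = r; equivalently solve M c = r where the columns of M are b1, ..., b4.
Row-reducing the augmented matrix [M | r] gives c = (3, 2, -1, 2).
Check: 3b1 + 2b2 - b3 + 2b4 = [-8, -4, -10, 12].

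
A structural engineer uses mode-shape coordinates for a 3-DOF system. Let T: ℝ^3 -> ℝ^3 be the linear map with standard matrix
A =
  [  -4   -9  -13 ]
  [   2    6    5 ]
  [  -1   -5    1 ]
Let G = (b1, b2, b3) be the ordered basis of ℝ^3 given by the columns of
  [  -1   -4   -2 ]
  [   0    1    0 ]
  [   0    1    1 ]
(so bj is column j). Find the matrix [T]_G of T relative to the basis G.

The j-th column of [T]_G is [T(bj)]_G.
T(b1) = A b1 = (4, -2, 1) = -2b1 - 2b2 + 3b3, so column 1 is (-2, -2, 3).
Repeating for b2, b3 and assembling the columns gives [[-2, 0, -3], [-2, 3, 1], [3, -3, 2]].

[[-2, 0, -3], [-2, 3, 1], [3, -3, 2]]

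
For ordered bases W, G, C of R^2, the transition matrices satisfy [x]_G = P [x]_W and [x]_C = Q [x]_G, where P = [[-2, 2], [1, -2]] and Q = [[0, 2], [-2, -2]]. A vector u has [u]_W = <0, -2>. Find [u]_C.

<8, 0>

First [u]_G = P [u]_W = <-4, 4>.
Then [u]_C = Q [u]_G = <8, 0>.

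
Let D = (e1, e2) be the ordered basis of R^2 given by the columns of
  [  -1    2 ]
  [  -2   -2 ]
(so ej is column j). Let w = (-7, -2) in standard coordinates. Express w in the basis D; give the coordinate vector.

We seek scalars with c_1 e1 + c_2 e2 = w; equivalently solve M c = w where the columns of M are e1, e2.
System: -c_1 + 2c_2 = -7, -2c_1 - 2c_2 = -2; solving gives c_1 = 3, c_2 = -2.
Check: 3e1 - 2e2 = (-7, -2).

(3, -2)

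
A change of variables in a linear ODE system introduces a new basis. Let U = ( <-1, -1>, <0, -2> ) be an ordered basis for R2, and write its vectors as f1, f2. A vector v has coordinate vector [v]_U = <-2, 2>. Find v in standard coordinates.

The coordinates say v = -2f1 + 2f2; adding the scaled basis vectors gives <2, -2>.

<2, -2>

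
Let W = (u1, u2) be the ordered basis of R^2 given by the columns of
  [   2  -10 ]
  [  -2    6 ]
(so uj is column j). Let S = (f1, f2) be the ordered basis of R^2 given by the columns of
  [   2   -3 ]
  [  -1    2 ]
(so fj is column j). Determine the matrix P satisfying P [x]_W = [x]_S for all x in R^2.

[[-2, -2], [-2, 2]]

Let M have columns uj and N have columns fj. Then for every x, N [x]_S = x = M [x]_W, so P = N^(-1) M.
Since det N = 1, N^(-1) has integer entries; multiplying gives P = [[-2, -2], [-2, 2]].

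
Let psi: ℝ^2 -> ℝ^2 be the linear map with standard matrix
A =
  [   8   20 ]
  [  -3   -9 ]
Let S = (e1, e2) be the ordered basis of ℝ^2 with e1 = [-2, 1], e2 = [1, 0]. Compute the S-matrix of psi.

The j-th column of [psi]_S is [psi(ej)]_S.
psi(e1) = A e1 = [4, -3] = -3e1 - 2e2, so column 1 is [-3, -2].
Repeating for e2 and assembling the columns gives [[-3, -3], [-2, 2]].

[[-3, -3], [-2, 2]]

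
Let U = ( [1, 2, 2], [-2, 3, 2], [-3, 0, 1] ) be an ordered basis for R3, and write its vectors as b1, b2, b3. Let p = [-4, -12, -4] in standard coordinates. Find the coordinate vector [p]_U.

[0, -4, 4]

[p]_U is the unique c with M c = p, where M has columns b1, ..., b3.
Row-reducing the augmented matrix [M | p] gives c = (0, -4, 4).
Check: 0·b1 - 4b2 + 4b3 = [-4, -12, -4].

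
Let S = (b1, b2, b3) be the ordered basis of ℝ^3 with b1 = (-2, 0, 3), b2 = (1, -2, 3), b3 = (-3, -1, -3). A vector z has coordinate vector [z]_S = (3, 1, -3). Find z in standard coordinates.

By definition z = 3b1 + b2 - 3b3.
Summing componentwise gives (4, 1, 21).

(4, 1, 21)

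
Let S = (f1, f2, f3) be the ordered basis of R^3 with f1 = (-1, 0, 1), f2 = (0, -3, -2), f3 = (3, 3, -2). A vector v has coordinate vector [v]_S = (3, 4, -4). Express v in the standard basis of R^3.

(-15, -24, 3)

By definition v = 3f1 + 4f2 - 4f3.
Summing componentwise gives (-15, -24, 3).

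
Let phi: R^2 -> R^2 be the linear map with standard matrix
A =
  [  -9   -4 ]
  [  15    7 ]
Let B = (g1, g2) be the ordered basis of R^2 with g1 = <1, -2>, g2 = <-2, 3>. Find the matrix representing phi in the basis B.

[[1, 0], [1, -3]]

Let P have columns g1, g2. Then [phi]_B = P^(-1) A P.
Here det P = -1, so P^(-1) is integer; computing A P first and then P^(-1)(A P) gives [[1, 0], [1, -3]].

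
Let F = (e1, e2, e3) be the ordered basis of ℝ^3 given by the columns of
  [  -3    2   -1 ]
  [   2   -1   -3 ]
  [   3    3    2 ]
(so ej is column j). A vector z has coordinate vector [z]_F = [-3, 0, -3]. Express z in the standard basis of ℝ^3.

By definition z = -3e1 + 0·e2 - 3e3.
Summing componentwise gives [12, 3, -15].

[12, 3, -15]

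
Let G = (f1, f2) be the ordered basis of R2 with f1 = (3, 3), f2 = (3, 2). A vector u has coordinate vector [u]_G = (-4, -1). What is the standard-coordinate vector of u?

(-15, -14)

u = M [u]_G, where M has columns f1, f2.
Carrying out the matrix-vector product, u = (-15, -14).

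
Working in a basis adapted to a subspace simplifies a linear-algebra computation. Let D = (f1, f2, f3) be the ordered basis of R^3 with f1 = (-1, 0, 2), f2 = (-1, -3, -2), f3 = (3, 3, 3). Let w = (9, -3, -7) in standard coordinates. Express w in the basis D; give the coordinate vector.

(-4, 4, 3)

[w]_D is the unique c with M c = w, where M has columns f1, ..., f3.
Solving this 3x3 system gives c = (-4, 4, 3).
Check: -4f1 + 4f2 + 3f3 = (9, -3, -7).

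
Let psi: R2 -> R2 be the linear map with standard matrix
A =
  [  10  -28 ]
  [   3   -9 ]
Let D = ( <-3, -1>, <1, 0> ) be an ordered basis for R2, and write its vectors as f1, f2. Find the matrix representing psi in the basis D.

[[0, -3], [-2, 1]]

Let P have columns f1, f2. Then [psi]_D = P^(-1) A P.
Here det P = 1, so P^(-1) is integer; computing A P first and then P^(-1)(A P) gives [[0, -3], [-2, 1]].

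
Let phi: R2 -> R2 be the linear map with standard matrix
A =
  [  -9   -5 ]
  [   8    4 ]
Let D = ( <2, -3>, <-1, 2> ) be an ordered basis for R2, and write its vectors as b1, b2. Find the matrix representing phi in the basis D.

Let P have columns b1, b2. Then [phi]_D = P^(-1) A P.
Here det P = 1, so P^(-1) is integer; computing A P first and then P^(-1)(A P) gives [[-2, -2], [-1, -3]].

[[-2, -2], [-1, -3]]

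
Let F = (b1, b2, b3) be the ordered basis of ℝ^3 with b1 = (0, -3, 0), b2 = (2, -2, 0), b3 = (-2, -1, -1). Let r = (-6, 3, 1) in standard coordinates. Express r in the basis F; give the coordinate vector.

[r]_F is the unique c with M c = r, where M has columns b1, ..., b3.
Gaussian elimination on [M | r] yields c = (2, -4, -1).
Check: 2b1 - 4b2 - b3 = (-6, 3, 1).

(2, -4, -1)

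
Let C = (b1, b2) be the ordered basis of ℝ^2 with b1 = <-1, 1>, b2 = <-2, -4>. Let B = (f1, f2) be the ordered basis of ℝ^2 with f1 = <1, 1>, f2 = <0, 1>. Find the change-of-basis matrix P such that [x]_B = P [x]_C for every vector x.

[[-1, -2], [2, -2]]

Take x = bj: its C-coordinates are the j-th standard unit vector, so P e_j — column j of P — equals [bj]_B.
b1 = -f1 + 2f2, giving column 1 = <-1, 2>; repeating for each j gives P = [[-1, -2], [2, -2]].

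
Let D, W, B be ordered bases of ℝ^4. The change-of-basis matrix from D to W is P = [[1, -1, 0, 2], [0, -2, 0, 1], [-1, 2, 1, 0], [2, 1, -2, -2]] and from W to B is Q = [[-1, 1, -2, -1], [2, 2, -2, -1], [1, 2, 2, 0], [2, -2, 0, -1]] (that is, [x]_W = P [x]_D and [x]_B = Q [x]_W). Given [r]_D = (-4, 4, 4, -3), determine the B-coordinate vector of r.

(-23, -76, -4, 0)

First [r]_W = P [r]_D = (-14, -11, 16, -6).
Then [r]_B = Q [r]_W = (-23, -76, -4, 0).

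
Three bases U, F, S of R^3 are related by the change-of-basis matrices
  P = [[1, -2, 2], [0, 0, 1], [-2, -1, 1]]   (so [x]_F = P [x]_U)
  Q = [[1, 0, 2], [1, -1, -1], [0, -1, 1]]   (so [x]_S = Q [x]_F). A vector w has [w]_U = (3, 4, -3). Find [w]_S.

First [w]_F = P [w]_U = (-11, -3, -13).
Then [w]_S = Q [w]_F = (-37, 5, -10).

(-37, 5, -10)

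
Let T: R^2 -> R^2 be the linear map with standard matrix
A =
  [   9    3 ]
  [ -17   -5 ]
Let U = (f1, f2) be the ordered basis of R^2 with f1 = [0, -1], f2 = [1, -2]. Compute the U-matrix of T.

[[1, 1], [-3, 3]]

The j-th column of [T]_U is [T(fj)]_U.
T(f1) = A f1 = [-3, 5] = f1 - 3f2, so column 1 is [1, -3].
Repeating for f2 and assembling the columns gives [[1, 1], [-3, 3]].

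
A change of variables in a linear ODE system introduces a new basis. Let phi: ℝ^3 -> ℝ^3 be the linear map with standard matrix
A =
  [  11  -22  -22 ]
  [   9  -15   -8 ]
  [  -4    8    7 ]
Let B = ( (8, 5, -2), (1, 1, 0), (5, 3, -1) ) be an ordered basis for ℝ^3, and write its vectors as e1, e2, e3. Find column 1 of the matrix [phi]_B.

Compute phi(e1) = A e1 = (22, 13, -6) in standard coordinates.
Then write this in B-coordinates: solve for y in y_1 e1 + ... + y_3 e3 = (22, 13, -6).
This gives y = (3, -2, 0), which is column 1 of [phi]_B.

(3, -2, 0)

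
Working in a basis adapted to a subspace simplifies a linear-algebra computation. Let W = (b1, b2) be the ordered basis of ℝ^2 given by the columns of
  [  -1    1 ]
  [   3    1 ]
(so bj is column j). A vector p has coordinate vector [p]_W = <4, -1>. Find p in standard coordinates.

<-5, 11>

By definition p = 4b1 - b2.
Summing componentwise gives <-5, 11>.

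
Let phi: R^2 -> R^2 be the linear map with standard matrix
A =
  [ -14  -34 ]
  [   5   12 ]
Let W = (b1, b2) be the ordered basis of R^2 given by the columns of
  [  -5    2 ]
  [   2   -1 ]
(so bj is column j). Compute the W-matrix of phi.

Let P have columns b1, b2. Then [phi]_W = P^(-1) A P.
Here det P = 1, so P^(-1) is integer; computing A P first and then P^(-1)(A P) gives [[0, -2], [1, -2]].

[[0, -2], [1, -2]]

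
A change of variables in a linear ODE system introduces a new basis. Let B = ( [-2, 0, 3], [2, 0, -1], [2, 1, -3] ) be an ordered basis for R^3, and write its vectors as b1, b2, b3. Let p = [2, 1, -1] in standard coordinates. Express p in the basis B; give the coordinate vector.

[1, 1, 1]

We seek scalars with c_1 b1 + ... + c_3 b3 = p; equivalently solve M c = p where the columns of M are b1, ..., b3.
Gaussian elimination on [M | p] yields c = (1, 1, 1).
Check: b1 + b2 + b3 = [2, 1, -1].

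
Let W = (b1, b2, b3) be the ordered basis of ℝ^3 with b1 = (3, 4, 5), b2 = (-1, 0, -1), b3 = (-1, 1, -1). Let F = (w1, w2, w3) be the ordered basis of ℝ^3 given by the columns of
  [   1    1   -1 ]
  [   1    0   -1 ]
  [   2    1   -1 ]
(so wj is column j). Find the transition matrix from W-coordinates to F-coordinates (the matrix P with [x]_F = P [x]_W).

[[2, 0, 0], [-1, -1, -2], [-2, 0, -1]]

Let M have columns bj and N have columns wj. Then for every x, N [x]_F = x = M [x]_W, so P = N^(-1) M.
Since det N = -1, N^(-1) has integer entries; multiplying gives P = [[2, 0, 0], [-1, -1, -2], [-2, 0, -1]].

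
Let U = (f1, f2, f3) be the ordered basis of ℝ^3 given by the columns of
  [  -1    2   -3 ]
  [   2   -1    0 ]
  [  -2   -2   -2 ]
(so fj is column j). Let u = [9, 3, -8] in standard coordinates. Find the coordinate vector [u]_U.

Write u = c_1 f1 + ... + c_3 f3 and solve for the c_i.
Gaussian elimination on [M | u] yields c = (3, 3, -2).
Check: 3f1 + 3f2 - 2f3 = [9, 3, -8].

[3, 3, -2]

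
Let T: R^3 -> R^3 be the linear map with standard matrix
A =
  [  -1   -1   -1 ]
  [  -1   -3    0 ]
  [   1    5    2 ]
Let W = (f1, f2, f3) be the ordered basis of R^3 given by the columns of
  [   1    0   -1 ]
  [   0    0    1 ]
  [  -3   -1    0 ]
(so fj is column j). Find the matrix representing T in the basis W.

[[1, 1, -2], [2, -1, 2], [-1, 0, -2]]

The j-th column of [T]_W is [T(fj)]_W.
T(f1) = A f1 = <2, -1, -5> = f1 + 2f2 - f3, so column 1 is <1, 2, -1>.
Repeating for f2, f3 and assembling the columns gives [[1, 1, -2], [2, -1, 2], [-1, 0, -2]].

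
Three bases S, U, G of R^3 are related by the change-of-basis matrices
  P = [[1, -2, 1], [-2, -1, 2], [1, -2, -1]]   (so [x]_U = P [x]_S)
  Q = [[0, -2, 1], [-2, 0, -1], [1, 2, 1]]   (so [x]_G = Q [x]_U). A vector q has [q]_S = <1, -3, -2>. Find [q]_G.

Composing the changes, [q]_G = Q P [q]_S.
Q P = [[5, 0, -5], [-3, 6, -1], [-2, -6, 4]]; applying this to <1, -3, -2> gives <15, -19, 8>.

<15, -19, 8>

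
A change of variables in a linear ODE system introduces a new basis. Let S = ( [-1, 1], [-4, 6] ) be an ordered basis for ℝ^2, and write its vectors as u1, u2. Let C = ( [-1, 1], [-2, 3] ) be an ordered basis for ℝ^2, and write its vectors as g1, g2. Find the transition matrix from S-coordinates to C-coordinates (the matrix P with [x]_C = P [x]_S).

Let M have columns uj and N have columns gj. Then for every x, N [x]_C = x = M [x]_S, so P = N^(-1) M.
Since det N = -1, N^(-1) has integer entries; multiplying gives P = [[1, 0], [0, 2]].

[[1, 0], [0, 2]]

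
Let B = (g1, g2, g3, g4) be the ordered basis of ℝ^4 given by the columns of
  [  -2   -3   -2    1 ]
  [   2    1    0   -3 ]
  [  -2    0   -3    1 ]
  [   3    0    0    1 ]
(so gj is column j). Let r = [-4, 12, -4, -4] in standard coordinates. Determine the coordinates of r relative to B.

[0, 0, 0, -4]

Write r = c_1 g1 + ... + c_4 g4 and solve for the c_i.
Gaussian elimination on [M | r] yields c = (0, 0, 0, -4).
Check: 0·g1 + 0·g2 + 0·g3 - 4g4 = [-4, 12, -4, -4].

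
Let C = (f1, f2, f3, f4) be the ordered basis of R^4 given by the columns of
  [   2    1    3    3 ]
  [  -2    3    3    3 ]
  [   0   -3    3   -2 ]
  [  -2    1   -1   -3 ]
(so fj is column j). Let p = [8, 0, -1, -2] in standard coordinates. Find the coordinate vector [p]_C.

[3, 2, 1, -1]

[p]_C is the unique c with M c = p, where M has columns f1, ..., f4.
Row-reducing the augmented matrix [M | p] gives c = (3, 2, 1, -1).
Check: 3f1 + 2f2 + f3 - f4 = [8, 0, -1, -2].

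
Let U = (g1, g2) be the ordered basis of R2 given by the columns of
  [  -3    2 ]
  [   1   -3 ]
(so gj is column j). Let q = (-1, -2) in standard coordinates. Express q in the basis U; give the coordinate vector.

(1, 1)

[q]_U is the unique c with M c = q, where M has columns g1, g2.
System: -3c_1 + 2c_2 = -1, c_1 - 3c_2 = -2; solving gives c_1 = 1, c_2 = 1.
Check: g1 + g2 = (-1, -2).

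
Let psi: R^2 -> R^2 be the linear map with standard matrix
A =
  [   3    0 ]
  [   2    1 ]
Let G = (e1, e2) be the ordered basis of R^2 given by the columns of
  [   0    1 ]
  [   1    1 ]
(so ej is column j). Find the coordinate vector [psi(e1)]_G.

Compute psi(e1) = A e1 = (0, 1) in standard coordinates.
Then write this in G-coordinates: solve for y in y_1 e1 + y_2 e2 = (0, 1).
This gives y = (1, 0), which is column 1 of [psi]_G.

(1, 0)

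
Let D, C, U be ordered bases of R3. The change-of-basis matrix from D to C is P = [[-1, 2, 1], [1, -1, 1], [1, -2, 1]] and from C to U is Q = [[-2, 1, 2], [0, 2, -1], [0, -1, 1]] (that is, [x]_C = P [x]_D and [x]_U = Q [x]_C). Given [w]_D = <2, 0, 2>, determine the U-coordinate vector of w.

<12, 4, 0>

First [w]_C = P [w]_D = <0, 4, 4>.
Then [w]_U = Q [w]_C = <12, 4, 0>.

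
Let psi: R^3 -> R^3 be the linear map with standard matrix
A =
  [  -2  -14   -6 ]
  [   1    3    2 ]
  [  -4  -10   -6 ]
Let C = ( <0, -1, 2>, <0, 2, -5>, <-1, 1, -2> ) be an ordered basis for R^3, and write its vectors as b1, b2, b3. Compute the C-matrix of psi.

[[-3, -2, -2], [0, -2, -2], [-2, -2, 0]]

With P the matrix whose columns are b1, ..., b3, [psi]_C = P^(-1) A P.
Column by column: psi(b1) = A b1 = <2, 1, -2>; its C-coordinates <-3, 0, -2> give column 1.
Continuing for each basis vector yields [psi]_C = [[-3, -2, -2], [0, -2, -2], [-2, -2, 0]].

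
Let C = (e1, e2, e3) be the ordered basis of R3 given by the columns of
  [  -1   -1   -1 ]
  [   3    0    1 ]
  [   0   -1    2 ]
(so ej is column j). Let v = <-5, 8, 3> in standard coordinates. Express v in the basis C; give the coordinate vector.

<2, 1, 2>

[v]_C is the unique c with M c = v, where M has columns e1, ..., e3.
Row-reducing the augmented matrix [M | v] gives c = (2, 1, 2).
Check: 2e1 + e2 + 2e3 = <-5, 8, 3>.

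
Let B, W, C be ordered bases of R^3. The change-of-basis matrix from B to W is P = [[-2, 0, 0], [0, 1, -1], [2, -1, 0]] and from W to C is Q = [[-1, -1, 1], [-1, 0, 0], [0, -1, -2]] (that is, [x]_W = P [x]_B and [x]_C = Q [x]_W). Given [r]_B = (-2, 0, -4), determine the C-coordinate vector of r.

Composing the changes, [r]_C = Q P [r]_B.
Q P = [[4, -2, 1], [2, 0, 0], [-4, 1, 1]]; applying this to (-2, 0, -4) gives (-12, -4, 4).

(-12, -4, 4)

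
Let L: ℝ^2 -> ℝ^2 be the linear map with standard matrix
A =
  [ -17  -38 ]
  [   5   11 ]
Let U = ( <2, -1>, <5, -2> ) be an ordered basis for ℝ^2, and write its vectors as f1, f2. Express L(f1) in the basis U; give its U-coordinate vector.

<-3, 2>

Compute L(f1) = A f1 = <4, -1> in standard coordinates.
Then write this in U-coordinates: solve for y in y_1 f1 + y_2 f2 = <4, -1>.
This gives y = <-3, 2>, which is column 1 of [L]_U.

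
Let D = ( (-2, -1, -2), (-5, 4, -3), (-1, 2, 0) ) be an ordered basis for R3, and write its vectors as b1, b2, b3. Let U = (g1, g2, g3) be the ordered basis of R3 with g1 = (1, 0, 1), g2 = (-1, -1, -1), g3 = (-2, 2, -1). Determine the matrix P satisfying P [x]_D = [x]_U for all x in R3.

[[-1, -1, 1], [1, 0, 0], [0, 2, 1]]

Column j of P is [bj]_U, since P maps D-coordinates to U-coordinates.
Expressing b1 in U: b1 = -g1 + g2 + 0·g3, so column 1 of P is (-1, 1, 0).
Doing the same for each bj gives P = [[-1, -1, 1], [1, 0, 0], [0, 2, 1]].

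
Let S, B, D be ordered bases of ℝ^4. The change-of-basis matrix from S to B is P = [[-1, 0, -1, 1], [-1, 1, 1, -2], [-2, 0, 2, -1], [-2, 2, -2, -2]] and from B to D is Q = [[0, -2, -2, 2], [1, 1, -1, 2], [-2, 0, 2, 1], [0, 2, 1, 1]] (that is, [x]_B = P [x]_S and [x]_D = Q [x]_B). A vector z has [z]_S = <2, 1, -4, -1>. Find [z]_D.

<44, 25, -16, -9>

Composing the changes, [z]_D = Q P [z]_S.
Q P = [[2, 2, -10, 2], [-4, 5, -6, -4], [-4, 2, 4, -6], [-6, 4, 2, -7]]; applying this to <2, 1, -4, -1> gives <44, 25, -16, -9>.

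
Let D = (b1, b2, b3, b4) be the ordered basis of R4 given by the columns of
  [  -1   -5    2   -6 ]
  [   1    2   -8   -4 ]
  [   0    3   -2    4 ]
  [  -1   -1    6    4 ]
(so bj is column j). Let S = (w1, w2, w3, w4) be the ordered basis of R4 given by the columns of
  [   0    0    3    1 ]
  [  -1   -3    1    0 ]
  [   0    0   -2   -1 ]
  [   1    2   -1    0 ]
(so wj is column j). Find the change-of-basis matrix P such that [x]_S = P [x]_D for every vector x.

Take x = bj: its D-coordinates are the j-th standard unit vector, so P e_j — column j of P — equals [bj]_S.
b1 = -2w1 + 0·w2 - w3 + 2w4, giving column 1 = [-2, 0, -1, 2]; repeating for each j gives P = [[-2, -1, 2, 2], [0, -1, 2, 0], [-1, -2, 0, -2], [2, 1, 2, 0]].

[[-2, -1, 2, 2], [0, -1, 2, 0], [-1, -2, 0, -2], [2, 1, 2, 0]]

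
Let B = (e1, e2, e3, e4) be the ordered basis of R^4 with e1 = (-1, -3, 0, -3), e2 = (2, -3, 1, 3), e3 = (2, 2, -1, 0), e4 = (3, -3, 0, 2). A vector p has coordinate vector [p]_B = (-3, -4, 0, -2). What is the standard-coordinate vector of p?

(-11, 27, -4, -7)

p = M [p]_B, where M has columns e1, ..., e4.
Carrying out the matrix-vector product, p = (-11, 27, -4, -7).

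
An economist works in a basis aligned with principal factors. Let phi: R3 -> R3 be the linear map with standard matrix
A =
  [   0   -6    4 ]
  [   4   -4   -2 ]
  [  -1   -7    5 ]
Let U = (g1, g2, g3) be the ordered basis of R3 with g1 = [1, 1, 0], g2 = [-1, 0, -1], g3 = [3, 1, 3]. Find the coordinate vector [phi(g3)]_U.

Compute phi(g3) = A g3 = [6, 2, 5] in standard coordinates.
Then write this in U-coordinates: solve for y in y_1 g1 + ... + y_3 g3 = [6, 2, 5].
This gives y = [1, -2, 1], which is column 3 of [phi]_U.

[1, -2, 1]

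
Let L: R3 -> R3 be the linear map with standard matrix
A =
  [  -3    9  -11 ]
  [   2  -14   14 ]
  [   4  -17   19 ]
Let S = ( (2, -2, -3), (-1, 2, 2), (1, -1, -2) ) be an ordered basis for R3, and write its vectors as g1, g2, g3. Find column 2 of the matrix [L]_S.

Compute L(g2) = A g2 = (-1, -2, 0) in standard coordinates.
Then write this in S-coordinates: solve for y in y_1 g1 + ... + y_3 g3 = (-1, -2, 0).
This gives y = (-2, -3, 0), which is column 2 of [L]_S.

(-2, -3, 0)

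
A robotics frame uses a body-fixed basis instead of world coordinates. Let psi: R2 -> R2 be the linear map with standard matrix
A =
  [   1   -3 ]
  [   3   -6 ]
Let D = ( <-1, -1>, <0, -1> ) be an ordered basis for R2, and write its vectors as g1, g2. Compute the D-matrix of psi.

Let P have columns g1, g2. Then [psi]_D = P^(-1) A P.
Here det P = 1, so P^(-1) is integer; computing A P first and then P^(-1)(A P) gives [[-2, -3], [-1, -3]].

[[-2, -3], [-1, -3]]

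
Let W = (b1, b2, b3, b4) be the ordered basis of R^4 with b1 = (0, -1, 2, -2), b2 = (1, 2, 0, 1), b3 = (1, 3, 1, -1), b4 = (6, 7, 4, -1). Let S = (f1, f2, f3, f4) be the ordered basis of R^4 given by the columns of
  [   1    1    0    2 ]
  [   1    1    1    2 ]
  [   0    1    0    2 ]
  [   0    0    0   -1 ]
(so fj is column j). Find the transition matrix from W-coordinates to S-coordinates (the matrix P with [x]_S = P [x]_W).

[[-2, 1, 0, 2], [-2, 2, -1, 2], [-1, 1, 2, 1], [2, -1, 1, 1]]

Column j of P is [bj]_S, since P maps W-coordinates to S-coordinates.
Expressing b1 in S: b1 = -2f1 - 2f2 - f3 + 2f4, so column 1 of P is (-2, -2, -1, 2).
Doing the same for each bj gives P = [[-2, 1, 0, 2], [-2, 2, -1, 2], [-1, 1, 2, 1], [2, -1, 1, 1]].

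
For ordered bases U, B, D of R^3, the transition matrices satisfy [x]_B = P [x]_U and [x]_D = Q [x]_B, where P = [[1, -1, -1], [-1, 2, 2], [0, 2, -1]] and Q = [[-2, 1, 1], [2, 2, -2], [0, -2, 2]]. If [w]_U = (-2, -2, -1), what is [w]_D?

Composing the changes, [w]_D = Q P [w]_U.
Q P = [[-3, 6, 3], [0, -2, 4], [2, 0, -6]]; applying this to (-2, -2, -1) gives (-9, 0, 2).

(-9, 0, 2)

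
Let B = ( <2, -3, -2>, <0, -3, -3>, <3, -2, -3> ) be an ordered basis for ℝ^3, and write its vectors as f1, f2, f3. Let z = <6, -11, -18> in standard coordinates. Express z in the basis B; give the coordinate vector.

Write z = c_1 f1 + ... + c_3 f3 and solve for the c_i.
Row-reducing the augmented matrix [M | z] gives c = (-3, 4, 4).
Check: -3f1 + 4f2 + 4f3 = <6, -11, -18>.

<-3, 4, 4>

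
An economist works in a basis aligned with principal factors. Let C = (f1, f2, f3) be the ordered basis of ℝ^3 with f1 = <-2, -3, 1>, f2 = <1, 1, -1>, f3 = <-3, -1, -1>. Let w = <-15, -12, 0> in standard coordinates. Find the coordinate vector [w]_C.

<3, 0, 3>

Write w = c_1 f1 + ... + c_3 f3 and solve for the c_i.
Solving this 3x3 system gives c = (3, 0, 3).
Check: 3f1 + 0·f2 + 3f3 = <-15, -12, 0>.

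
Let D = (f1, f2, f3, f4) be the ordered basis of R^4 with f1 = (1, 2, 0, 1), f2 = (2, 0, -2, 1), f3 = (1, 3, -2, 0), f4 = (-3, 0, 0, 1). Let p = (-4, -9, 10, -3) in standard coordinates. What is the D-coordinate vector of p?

(0, -2, -3, -1)

[p]_D is the unique c with M c = p, where M has columns f1, ..., f4.
Gaussian elimination on [M | p] yields c = (0, -2, -3, -1).
Check: 0·f1 - 2f2 - 3f3 - f4 = (-4, -9, 10, -3).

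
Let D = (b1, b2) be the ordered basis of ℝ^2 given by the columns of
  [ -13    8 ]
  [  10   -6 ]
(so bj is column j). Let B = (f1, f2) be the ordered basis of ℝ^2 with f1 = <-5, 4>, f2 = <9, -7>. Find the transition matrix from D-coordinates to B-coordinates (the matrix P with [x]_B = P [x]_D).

Take x = bj: its D-coordinates are the j-th standard unit vector, so P e_j — column j of P — equals [bj]_B.
b1 = -f1 - 2f2, giving column 1 = <-1, -2>; repeating for each j gives P = [[-1, 2], [-2, 2]].

[[-1, 2], [-2, 2]]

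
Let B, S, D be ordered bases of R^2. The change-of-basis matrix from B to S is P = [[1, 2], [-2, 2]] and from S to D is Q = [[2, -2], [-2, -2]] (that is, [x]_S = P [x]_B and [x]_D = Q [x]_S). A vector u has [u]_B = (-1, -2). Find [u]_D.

First [u]_S = P [u]_B = (-5, -2).
Then [u]_D = Q [u]_S = (-6, 14).

(-6, 14)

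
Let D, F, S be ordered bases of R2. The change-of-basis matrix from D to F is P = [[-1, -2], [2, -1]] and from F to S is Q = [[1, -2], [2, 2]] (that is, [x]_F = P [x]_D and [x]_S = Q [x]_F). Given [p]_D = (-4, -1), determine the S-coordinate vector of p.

Apply P to get F-coordinates (6, -7), then Q to get S-coordinates.
The result is [p]_S = (20, -2).

(20, -2)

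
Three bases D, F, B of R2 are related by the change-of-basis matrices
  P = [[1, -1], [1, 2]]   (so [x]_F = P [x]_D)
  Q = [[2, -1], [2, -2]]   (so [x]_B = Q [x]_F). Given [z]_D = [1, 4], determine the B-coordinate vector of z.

[-15, -24]

First [z]_F = P [z]_D = [-3, 9].
Then [z]_B = Q [z]_F = [-15, -24].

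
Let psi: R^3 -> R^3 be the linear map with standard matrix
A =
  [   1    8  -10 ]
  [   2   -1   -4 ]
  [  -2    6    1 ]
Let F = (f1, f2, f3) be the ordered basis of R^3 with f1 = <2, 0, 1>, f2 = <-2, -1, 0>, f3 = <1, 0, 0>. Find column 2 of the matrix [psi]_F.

Column 2 of [psi]_F is the F-coordinate vector of psi(f2).
In standard coordinates psi(f2) = A f2 = <-10, -3, -2>.
Converting to F: <-10, -3, -2> = -2f1 + 3f2 + 0·f3, so the coordinate vector is <-2, 3, 0>.

<-2, 3, 0>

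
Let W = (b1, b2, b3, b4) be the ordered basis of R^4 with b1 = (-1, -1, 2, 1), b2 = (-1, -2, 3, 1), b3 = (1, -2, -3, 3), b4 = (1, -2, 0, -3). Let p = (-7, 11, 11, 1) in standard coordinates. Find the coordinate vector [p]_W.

(1, 0, -3, -3)

Write p = c_1 b1 + ... + c_4 b4 and solve for the c_i.
Solving this 4x4 system gives c = (1, 0, -3, -3).
Check: b1 + 0·b2 - 3b3 - 3b4 = (-7, 11, 11, 1).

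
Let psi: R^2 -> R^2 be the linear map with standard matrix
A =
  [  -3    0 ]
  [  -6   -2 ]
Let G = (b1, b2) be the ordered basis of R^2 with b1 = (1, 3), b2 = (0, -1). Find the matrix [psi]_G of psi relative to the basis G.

[[-3, 0], [3, -2]]

The j-th column of [psi]_G is [psi(bj)]_G.
psi(b1) = A b1 = (-3, -12) = -3b1 + 3b2, so column 1 is (-3, 3).
Repeating for b2 and assembling the columns gives [[-3, 0], [3, -2]].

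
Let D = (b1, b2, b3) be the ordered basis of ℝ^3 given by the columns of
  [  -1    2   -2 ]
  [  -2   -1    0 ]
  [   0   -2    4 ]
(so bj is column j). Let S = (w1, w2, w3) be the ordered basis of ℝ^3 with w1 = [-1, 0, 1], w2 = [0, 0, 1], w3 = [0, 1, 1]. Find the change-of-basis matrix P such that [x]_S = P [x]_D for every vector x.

Take x = bj: its D-coordinates are the j-th standard unit vector, so P e_j — column j of P — equals [bj]_S.
b1 = w1 + w2 - 2w3, giving column 1 = [1, 1, -2]; repeating for each j gives P = [[1, -2, 2], [1, 1, 2], [-2, -1, 0]].

[[1, -2, 2], [1, 1, 2], [-2, -1, 0]]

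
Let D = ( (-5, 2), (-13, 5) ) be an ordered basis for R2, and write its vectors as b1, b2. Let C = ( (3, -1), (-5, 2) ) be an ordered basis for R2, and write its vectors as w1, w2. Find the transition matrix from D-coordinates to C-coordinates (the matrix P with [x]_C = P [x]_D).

[[0, -1], [1, 2]]

Let M have columns bj and N have columns wj. Then for every x, N [x]_C = x = M [x]_D, so P = N^(-1) M.
Since det N = 1, N^(-1) has integer entries; multiplying gives P = [[0, -1], [1, 2]].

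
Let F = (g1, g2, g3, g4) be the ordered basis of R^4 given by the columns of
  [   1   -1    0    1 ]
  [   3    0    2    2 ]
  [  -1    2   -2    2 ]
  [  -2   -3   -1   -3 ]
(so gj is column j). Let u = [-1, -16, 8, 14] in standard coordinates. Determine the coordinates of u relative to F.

[-4, -2, -3, 1]

Write u = c_1 g1 + ... + c_4 g4 and solve for the c_i.
Solving this 4x4 system gives c = (-4, -2, -3, 1).
Check: -4g1 - 2g2 - 3g3 + g4 = [-1, -16, 8, 14].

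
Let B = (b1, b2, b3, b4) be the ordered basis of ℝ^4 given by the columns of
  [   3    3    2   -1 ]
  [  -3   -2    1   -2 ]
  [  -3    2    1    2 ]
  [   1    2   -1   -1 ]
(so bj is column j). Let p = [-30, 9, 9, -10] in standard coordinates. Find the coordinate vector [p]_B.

[-4, -3, -3, 3]

We seek scalars with c_1 b1 + ... + c_4 b4 = p; equivalently solve M c = p where the columns of M are b1, ..., b4.
Solving this 4x4 system gives c = (-4, -3, -3, 3).
Check: -4b1 - 3b2 - 3b3 + 3b4 = [-30, 9, 9, -10].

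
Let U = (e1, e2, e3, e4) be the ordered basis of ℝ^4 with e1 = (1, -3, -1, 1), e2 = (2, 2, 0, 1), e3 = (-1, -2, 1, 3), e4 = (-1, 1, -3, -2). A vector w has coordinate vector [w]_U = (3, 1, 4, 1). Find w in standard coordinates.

By definition w = 3e1 + e2 + 4e3 + e4.
Summing componentwise gives (0, -14, -2, 14).

(0, -14, -2, 14)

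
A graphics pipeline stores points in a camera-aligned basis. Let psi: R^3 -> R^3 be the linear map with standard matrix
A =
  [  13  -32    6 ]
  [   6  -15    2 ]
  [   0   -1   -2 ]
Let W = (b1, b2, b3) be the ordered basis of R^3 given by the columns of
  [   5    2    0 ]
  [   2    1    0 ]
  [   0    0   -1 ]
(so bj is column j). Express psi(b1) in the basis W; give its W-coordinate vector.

Column 1 of [psi]_W is the W-coordinate vector of psi(b1).
In standard coordinates psi(b1) = A b1 = <1, 0, -2>.
Converting to W: <1, 0, -2> = b1 - 2b2 + 2b3, so the coordinate vector is <1, -2, 2>.

<1, -2, 2>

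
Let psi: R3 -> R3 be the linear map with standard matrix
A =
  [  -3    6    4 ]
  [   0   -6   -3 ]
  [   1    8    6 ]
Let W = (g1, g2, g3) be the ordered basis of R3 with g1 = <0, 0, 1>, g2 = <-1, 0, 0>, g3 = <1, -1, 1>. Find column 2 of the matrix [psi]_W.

<-1, -3, 0>

Column 2 of [psi]_W is the W-coordinate vector of psi(g2).
In standard coordinates psi(g2) = A g2 = <3, 0, -1>.
Converting to W: <3, 0, -1> = -g1 - 3g2 + 0·g3, so the coordinate vector is <-1, -3, 0>.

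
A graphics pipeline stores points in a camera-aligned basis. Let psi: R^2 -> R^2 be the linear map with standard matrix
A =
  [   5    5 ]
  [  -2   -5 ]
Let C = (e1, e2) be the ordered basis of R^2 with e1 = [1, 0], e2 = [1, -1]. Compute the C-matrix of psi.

With P the matrix whose columns are e1, e2, [psi]_C = P^(-1) A P.
Column by column: psi(e1) = A e1 = [5, -2]; its C-coordinates [3, 2] give column 1.
Continuing for each basis vector yields [psi]_C = [[3, 3], [2, -3]].

[[3, 3], [2, -3]]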